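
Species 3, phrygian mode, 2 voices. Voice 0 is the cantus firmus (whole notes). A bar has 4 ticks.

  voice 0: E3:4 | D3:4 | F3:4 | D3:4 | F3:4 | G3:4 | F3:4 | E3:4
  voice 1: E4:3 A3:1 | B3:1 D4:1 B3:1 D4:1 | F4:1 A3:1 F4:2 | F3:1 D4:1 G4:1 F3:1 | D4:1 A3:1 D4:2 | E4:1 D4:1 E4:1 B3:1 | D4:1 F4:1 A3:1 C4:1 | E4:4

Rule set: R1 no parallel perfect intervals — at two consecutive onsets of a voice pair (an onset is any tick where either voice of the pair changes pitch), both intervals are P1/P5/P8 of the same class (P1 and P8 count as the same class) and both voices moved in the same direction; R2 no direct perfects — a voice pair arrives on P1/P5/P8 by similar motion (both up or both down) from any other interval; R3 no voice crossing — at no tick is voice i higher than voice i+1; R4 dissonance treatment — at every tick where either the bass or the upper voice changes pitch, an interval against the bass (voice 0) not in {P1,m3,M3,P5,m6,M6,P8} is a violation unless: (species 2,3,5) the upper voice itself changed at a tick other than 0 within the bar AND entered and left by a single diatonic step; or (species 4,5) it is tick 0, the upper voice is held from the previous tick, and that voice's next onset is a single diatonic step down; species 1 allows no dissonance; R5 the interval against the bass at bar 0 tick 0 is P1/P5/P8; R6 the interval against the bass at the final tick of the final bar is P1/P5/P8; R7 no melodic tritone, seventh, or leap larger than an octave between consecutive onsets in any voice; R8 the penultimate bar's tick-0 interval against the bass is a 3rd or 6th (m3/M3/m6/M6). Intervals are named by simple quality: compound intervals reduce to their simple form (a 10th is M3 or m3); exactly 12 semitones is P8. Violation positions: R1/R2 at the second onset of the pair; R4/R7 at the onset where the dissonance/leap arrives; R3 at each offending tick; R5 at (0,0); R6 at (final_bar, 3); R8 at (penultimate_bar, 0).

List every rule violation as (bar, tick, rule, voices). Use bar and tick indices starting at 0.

(0, 3, R4, (0, 1))
(2, 0, R1, (0, 1))
(3, 2, R4, (0, 1))
(3, 3, R7, (1,))

bar 0: v0=E3 v1=E4 downbeat P8
bar 1: v0=D3 v1=B3 downbeat M6
bar 2: v0=F3 v1=F4 downbeat P8
bar 3: v0=D3 v1=F3 downbeat m3
bar 4: v0=F3 v1=D4 downbeat M6
bar 5: v0=G3 v1=E4 downbeat M6
bar 6: v0=F3 v1=D4 downbeat M6
bar 7: v0=E3 v1=E4 downbeat P8
  -> R4 @ bar 0 tick 3 v(0, 1): E3/A3 P4 untreated
  -> R1 @ bar 2 tick 0 v(0, 1): D3/D4 P8 -> F3/F4 P8 similar
  -> R4 @ bar 3 tick 2 v(0, 1): D3/G4 P4 untreated
  -> R7 @ bar 3 tick 3 v(1,): G4->F3 leap 14st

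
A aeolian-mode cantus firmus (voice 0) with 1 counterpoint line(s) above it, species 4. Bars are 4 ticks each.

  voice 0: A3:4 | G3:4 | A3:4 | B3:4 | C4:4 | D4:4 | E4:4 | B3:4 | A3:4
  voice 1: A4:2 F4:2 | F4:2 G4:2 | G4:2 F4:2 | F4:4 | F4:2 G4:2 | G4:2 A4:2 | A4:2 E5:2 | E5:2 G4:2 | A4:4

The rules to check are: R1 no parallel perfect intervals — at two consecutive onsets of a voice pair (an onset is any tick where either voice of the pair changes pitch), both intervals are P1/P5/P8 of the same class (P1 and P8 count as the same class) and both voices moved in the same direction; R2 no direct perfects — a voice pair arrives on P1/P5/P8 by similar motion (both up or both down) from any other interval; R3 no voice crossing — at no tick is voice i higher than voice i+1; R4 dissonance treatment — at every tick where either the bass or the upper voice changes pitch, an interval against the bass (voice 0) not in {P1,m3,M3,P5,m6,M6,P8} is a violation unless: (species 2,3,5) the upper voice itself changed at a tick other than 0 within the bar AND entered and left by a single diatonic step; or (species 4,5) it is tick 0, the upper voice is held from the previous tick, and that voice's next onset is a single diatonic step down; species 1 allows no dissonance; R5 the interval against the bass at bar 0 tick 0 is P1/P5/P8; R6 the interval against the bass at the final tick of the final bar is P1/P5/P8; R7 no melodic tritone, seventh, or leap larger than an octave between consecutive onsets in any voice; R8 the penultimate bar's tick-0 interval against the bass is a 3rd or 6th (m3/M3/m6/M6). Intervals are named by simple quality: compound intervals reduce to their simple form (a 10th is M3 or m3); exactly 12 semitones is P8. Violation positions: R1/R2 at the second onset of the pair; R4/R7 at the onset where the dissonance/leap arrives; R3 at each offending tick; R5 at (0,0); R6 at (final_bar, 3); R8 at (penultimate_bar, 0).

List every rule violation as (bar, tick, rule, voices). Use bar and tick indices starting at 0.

(1, 0, R4, (0, 1))
(3, 0, R4, (0, 1))
(4, 0, R4, (0, 1))
(5, 0, R4, (0, 1))
(6, 0, R4, (0, 1))
(7, 0, R4, (0, 1))
(7, 0, R8, (0, 1))

bar 0: v0=A3 v1=A4 downbeat P8
bar 1: v0=G3 v1=F4 downbeat m7
bar 2: v0=A3 v1=G4 downbeat m7
bar 3: v0=B3 v1=F4 downbeat TT
bar 4: v0=C4 v1=F4 downbeat P4
bar 5: v0=D4 v1=G4 downbeat P4
bar 6: v0=E4 v1=A4 downbeat P4
bar 7: v0=B3 v1=E5 downbeat P4
bar 8: v0=A3 v1=A4 downbeat P8
  -> R4 @ bar 1 tick 0 v(0, 1): G3/F4 m7 untreated
  -> R4 @ bar 3 tick 0 v(0, 1): B3/F4 TT untreated
  -> R4 @ bar 4 tick 0 v(0, 1): C4/F4 P4 untreated
  -> R4 @ bar 5 tick 0 v(0, 1): D4/G4 P4 untreated
  -> R4 @ bar 6 tick 0 v(0, 1): E4/A4 P4 untreated
  -> R4 @ bar 7 tick 0 v(0, 1): B3/E5 P4 untreated
  -> R8 @ bar 7 tick 0 v(0, 1): penult P4 not 3rd/6th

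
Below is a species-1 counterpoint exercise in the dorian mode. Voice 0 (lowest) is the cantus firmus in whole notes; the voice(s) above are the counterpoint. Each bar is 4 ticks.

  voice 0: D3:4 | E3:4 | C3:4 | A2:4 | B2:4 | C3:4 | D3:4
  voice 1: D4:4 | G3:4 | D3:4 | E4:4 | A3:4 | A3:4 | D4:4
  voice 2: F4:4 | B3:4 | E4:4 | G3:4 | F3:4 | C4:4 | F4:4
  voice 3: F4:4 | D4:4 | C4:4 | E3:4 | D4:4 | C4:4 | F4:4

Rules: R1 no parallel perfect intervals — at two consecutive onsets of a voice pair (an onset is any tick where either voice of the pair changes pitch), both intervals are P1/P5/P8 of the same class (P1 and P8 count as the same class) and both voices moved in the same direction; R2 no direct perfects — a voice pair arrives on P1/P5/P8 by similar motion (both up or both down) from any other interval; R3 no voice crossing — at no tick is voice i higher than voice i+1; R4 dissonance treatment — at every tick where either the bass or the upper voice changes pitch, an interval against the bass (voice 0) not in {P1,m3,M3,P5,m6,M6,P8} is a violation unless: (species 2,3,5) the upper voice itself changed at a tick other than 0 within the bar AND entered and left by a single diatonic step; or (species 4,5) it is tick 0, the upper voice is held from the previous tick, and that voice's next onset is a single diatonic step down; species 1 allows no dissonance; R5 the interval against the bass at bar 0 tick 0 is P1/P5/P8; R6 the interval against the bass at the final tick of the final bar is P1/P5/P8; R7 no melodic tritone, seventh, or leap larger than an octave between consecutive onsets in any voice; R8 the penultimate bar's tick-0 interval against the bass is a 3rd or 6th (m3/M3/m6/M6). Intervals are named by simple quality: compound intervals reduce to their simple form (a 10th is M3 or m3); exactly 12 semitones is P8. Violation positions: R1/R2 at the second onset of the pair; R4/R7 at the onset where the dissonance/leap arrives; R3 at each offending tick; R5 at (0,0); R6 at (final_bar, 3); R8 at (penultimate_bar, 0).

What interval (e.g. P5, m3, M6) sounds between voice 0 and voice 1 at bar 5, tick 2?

voice 0=C3 voice 1=A3 -> M6

M6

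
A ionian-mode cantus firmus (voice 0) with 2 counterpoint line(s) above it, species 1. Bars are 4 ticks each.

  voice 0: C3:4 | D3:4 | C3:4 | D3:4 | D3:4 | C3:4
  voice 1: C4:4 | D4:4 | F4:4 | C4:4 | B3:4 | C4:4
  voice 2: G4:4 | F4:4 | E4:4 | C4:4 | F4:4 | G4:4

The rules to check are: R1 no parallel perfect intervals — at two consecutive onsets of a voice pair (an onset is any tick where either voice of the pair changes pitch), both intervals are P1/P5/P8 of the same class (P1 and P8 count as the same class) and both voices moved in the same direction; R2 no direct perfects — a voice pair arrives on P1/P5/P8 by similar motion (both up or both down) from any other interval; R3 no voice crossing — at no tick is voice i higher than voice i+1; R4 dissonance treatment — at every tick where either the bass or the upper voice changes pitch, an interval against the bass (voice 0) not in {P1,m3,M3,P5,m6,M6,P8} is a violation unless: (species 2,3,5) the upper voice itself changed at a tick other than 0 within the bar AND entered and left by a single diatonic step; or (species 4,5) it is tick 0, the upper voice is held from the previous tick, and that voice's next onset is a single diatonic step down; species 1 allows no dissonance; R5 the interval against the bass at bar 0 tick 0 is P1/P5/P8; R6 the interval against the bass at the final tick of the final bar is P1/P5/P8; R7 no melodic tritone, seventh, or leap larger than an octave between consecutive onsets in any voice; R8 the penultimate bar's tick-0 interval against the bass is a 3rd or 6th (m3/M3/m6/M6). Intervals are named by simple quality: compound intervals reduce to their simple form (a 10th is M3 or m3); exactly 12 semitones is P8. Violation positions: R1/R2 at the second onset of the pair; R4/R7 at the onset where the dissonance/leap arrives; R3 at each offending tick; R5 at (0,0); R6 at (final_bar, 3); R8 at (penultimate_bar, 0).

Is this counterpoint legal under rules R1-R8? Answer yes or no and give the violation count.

No (10 violations)

bar 0: v0=C3 v1=C4 v2=G4 (P5)
bar 1: v0=D3 v1=D4 v2=F4 (m3)
bar 2: v0=C3 v1=F4 v2=E4 (M3)
bar 3: v0=D3 v1=C4 v2=C4 (m7)
bar 4: v0=D3 v1=B3 v2=F4 (m3)
bar 5: v0=C3 v1=C4 v2=G4 (P5)
  R1 @ bar1.0: C3/C4 P8 -> D3/D4 P8 similar
  R3 @ bar2.0: F4 above E4
  R4 @ bar2.0: C3/F4 P4 untreated
  R3 @ bar2.1: F4 above E4
  R3 @ bar2.2: F4 above E4
  R3 @ bar2.3: F4 above E4
  R2 @ bar3.0: F4/E4 m2 -> C4/C4 P1 similar
  R4 @ bar3.0: D3/C4 m7 untreated
  R4 @ bar3.0: D3/C4 m7 untreated
  R2 @ bar5.0: B3/F4 TT -> C4/G4 P5 similar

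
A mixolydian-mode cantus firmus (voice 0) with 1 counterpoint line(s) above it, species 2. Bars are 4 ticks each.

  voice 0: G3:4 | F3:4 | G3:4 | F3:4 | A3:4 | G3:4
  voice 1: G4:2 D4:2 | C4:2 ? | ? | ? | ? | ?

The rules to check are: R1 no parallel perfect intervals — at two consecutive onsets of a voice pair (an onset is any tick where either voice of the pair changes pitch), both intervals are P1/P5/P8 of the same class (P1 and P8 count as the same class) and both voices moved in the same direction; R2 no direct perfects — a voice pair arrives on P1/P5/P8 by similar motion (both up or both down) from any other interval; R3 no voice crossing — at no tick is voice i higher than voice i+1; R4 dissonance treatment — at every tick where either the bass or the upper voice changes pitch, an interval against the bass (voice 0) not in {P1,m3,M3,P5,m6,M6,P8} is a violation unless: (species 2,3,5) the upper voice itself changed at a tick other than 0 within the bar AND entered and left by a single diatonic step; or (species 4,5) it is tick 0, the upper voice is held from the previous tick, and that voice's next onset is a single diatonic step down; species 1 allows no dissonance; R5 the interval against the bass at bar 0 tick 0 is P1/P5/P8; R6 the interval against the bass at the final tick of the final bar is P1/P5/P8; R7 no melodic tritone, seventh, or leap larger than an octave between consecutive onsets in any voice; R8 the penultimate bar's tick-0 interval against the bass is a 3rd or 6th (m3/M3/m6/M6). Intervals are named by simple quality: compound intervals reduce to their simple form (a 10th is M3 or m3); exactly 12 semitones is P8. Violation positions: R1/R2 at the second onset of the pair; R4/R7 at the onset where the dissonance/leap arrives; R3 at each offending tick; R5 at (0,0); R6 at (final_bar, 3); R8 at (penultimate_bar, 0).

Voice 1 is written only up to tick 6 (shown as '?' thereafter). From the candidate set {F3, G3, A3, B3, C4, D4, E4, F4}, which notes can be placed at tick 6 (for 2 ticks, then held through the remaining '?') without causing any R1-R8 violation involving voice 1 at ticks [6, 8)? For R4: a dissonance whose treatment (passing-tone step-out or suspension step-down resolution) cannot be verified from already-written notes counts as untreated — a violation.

{A3, C4, D4, F3, F4}

F3: legal
G3: violates R4
A3: legal
B3: violates R4
C4: legal
D4: legal
E4: violates R4
F4: legal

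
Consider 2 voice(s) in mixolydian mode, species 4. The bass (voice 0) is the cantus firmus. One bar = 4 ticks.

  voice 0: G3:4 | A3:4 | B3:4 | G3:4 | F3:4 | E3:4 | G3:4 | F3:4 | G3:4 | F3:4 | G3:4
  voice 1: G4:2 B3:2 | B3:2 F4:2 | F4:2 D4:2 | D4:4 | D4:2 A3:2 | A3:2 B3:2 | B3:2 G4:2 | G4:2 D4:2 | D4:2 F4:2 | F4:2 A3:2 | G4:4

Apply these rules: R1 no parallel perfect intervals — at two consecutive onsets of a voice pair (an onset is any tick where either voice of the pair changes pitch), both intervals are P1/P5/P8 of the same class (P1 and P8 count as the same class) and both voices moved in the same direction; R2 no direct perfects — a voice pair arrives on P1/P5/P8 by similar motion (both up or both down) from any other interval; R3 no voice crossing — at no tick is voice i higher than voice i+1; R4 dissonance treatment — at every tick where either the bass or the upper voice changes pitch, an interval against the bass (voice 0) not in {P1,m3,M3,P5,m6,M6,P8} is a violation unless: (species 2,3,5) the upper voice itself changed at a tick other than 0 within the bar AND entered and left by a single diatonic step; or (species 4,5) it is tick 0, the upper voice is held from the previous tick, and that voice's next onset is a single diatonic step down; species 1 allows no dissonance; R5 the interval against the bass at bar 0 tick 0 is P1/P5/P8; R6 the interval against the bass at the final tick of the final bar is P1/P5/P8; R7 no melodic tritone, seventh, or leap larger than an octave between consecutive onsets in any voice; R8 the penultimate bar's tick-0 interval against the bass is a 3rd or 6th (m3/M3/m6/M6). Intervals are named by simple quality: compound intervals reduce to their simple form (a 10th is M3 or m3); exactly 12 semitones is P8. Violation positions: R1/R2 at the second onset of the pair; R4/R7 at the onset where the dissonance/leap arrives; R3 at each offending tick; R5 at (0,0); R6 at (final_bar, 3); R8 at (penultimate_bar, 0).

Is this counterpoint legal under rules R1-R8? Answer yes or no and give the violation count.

No (9 violations)

bar 0: v0=G3 v1=G4 (P8)
bar 1: v0=A3 v1=B3 (M2)
bar 2: v0=B3 v1=F4 (TT)
bar 3: v0=G3 v1=D4 (P5)
bar 4: v0=F3 v1=D4 (M6)
bar 5: v0=E3 v1=A3 (P4)
bar 6: v0=G3 v1=B3 (M3)
bar 7: v0=F3 v1=G4 (M2)
bar 8: v0=G3 v1=D4 (P5)
bar 9: v0=F3 v1=F4 (P8)
bar 10: v0=G3 v1=G4 (P8)
  R4 @ bar1.0: A3/B3 M2 untreated
  R7 @ bar1.2: B3->F4 leap 6st
  R4 @ bar2.0: B3/F4 TT untreated
  R4 @ bar5.0: E3/A3 P4 untreated
  R4 @ bar7.0: F3/G4 M2 untreated
  R4 @ bar8.2: G3/F4 m7 untreated
  R8 @ bar9.0: penult P8 not 3rd/6th
  R2 @ bar10.0: F3/A3 M3 -> G3/G4 P8 similar
  R7 @ bar10.0: A3->G4 leap 10st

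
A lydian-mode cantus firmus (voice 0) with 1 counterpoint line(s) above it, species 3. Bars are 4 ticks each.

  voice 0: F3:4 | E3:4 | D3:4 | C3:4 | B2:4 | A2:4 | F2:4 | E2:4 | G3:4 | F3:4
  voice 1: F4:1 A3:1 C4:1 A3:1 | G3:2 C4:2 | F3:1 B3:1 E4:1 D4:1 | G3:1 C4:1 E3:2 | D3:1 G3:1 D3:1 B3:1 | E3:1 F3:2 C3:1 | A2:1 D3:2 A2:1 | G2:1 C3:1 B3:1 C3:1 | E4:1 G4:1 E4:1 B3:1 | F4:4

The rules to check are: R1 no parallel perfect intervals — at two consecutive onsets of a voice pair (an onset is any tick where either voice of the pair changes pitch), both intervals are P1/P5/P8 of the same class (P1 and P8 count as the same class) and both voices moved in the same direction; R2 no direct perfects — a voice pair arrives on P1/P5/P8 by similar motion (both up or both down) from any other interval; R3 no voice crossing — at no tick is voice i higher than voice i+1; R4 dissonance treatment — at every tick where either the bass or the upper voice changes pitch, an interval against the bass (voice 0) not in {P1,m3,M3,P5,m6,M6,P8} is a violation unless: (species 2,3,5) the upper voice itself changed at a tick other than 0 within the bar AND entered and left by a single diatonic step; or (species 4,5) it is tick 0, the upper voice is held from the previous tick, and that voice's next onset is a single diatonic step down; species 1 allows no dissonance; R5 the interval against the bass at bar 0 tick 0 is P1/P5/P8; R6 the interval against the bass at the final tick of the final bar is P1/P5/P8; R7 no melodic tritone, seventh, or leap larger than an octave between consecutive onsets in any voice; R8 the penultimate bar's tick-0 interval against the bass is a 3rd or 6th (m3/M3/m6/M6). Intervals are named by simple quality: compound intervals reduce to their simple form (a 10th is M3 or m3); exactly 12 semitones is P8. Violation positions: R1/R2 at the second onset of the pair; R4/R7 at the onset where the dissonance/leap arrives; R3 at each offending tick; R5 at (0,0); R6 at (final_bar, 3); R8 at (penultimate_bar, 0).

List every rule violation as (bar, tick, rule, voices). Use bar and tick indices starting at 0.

bar 0: v0=F3 v1=F4 downbeat P8
bar 1: v0=E3 v1=G3 downbeat m3
bar 2: v0=D3 v1=F3 downbeat m3
bar 3: v0=C3 v1=G3 downbeat P5
bar 4: v0=B2 v1=D3 downbeat m3
bar 5: v0=A2 v1=E3 downbeat P5
bar 6: v0=F2 v1=A2 downbeat M3
bar 7: v0=E2 v1=G2 downbeat m3
bar 8: v0=G3 v1=E4 downbeat M6
bar 9: v0=F3 v1=F4 downbeat P8
  -> R7 @ bar 2 tick 1 v(1,): F3->B3 leap 6st
  -> R4 @ bar 2 tick 2 v(0, 1): D3/E4 M2 untreated
  -> R2 @ bar 3 tick 0 v(0, 1): D3/D4 P8 -> C3/G3 P5 similar
  -> R2 @ bar 5 tick 0 v(0, 1): B2/B3 P8 -> A2/E3 P5 similar
  -> R7 @ bar 7 tick 2 v(1,): C3->B3 leap 11st
  -> R7 @ bar 7 tick 3 v(1,): B3->C3 leap 11st
  -> R7 @ bar 8 tick 0 v(0,): E2->G3 leap 15st
  -> R7 @ bar 8 tick 0 v(1,): C3->E4 leap 16st
  -> R7 @ bar 9 tick 0 v(1,): B3->F4 leap 6st

(2, 1, R7, (1,))
(2, 2, R4, (0, 1))
(3, 0, R2, (0, 1))
(5, 0, R2, (0, 1))
(7, 2, R7, (1,))
(7, 3, R7, (1,))
(8, 0, R7, (0,))
(8, 0, R7, (1,))
(9, 0, R7, (1,))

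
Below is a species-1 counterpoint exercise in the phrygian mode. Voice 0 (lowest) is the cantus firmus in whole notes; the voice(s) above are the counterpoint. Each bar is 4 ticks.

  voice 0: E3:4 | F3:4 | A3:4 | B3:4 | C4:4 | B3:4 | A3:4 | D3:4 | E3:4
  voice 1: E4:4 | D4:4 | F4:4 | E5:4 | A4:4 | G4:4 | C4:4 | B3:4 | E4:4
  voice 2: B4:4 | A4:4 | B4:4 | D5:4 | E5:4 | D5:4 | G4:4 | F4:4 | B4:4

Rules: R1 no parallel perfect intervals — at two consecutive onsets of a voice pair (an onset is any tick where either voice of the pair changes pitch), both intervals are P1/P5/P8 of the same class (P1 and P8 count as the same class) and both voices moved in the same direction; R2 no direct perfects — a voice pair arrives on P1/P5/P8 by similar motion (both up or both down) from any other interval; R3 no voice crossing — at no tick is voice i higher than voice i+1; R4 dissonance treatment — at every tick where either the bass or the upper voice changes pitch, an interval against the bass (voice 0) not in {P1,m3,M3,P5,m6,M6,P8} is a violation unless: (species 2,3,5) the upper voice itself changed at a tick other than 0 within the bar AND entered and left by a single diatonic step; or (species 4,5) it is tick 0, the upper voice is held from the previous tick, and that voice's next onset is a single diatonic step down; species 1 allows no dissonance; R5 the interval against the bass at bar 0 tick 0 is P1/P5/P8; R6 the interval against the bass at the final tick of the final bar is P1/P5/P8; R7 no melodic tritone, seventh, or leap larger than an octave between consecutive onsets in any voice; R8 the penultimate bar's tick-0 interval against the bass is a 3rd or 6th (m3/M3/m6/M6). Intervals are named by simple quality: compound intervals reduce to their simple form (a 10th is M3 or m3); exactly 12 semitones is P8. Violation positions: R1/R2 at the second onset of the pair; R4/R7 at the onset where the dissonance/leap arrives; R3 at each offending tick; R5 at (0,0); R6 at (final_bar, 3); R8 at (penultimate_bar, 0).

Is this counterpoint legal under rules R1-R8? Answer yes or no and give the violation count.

No (15 violations)

bar 0: v0=E3 v1=E4 v2=B4 (P5)
bar 1: v0=F3 v1=D4 v2=A4 (M3)
bar 2: v0=A3 v1=F4 v2=B4 (M2)
bar 3: v0=B3 v1=E5 v2=D5 (m3)
bar 4: v0=C4 v1=A4 v2=E5 (M3)
bar 5: v0=B3 v1=G4 v2=D5 (m3)
bar 6: v0=A3 v1=C4 v2=G4 (m7)
bar 7: v0=D3 v1=B3 v2=F4 (m3)
bar 8: v0=E3 v1=E4 v2=B4 (P5)
  R1 @ bar1.0: E4/B4 P5 -> D4/A4 P5 similar
  R4 @ bar2.0: A3/B4 M2 untreated
  R3 @ bar3.0: E5 above D5
  R4 @ bar3.0: B3/E5 P4 untreated
  R7 @ bar3.0: F4->E5 leap 11st
  R3 @ bar3.1: E5 above D5
  R3 @ bar3.2: E5 above D5
  R3 @ bar3.3: E5 above D5
  R1 @ bar5.0: A4/E5 P5 -> G4/D5 P5 similar
  R1 @ bar6.0: G4/D5 P5 -> C4/G4 P5 similar
  R4 @ bar6.0: A3/G4 m7 untreated
  R2 @ bar8.0: D3/B3 M6 -> E3/E4 P8 similar
  R2 @ bar8.0: D3/F4 m3 -> E3/B4 P5 similar
  R2 @ bar8.0: B3/F4 TT -> E4/B4 P5 similar
  R7 @ bar8.0: F4->B4 leap 6st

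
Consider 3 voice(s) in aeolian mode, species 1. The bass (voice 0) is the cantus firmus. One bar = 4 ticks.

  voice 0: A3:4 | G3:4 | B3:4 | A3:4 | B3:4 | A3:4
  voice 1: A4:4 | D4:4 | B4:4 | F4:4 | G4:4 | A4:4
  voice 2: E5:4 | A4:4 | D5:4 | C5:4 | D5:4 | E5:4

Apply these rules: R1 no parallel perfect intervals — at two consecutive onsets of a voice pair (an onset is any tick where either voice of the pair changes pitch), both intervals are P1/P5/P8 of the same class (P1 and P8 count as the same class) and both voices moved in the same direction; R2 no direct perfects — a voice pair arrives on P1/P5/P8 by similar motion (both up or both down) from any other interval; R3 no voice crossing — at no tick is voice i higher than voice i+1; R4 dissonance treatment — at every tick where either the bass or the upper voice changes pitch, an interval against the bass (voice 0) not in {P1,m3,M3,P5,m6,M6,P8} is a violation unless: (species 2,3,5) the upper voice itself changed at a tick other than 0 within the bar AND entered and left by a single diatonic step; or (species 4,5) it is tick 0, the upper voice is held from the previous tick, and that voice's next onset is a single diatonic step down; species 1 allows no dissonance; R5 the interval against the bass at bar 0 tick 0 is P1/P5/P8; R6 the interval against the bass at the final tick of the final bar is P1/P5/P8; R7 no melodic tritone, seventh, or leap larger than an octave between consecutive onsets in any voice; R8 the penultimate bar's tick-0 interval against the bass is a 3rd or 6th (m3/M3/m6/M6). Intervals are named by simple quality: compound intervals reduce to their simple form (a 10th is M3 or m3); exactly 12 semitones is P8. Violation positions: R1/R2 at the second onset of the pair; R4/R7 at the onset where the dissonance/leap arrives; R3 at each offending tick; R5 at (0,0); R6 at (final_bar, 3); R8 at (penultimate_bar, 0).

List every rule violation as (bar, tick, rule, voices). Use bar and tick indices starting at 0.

bar 0: v0=A3 v1=A4 v2=E5 downbeat P5
bar 1: v0=G3 v1=D4 v2=A4 downbeat M2
bar 2: v0=B3 v1=B4 v2=D5 downbeat m3
bar 3: v0=A3 v1=F4 v2=C5 downbeat m3
bar 4: v0=B3 v1=G4 v2=D5 downbeat m3
bar 5: v0=A3 v1=A4 v2=E5 downbeat P5
  -> R1 @ bar 1 tick 0 v(1, 2): A4/E5 P5 -> D4/A4 P5 similar
  -> R2 @ bar 1 tick 0 v(0, 1): A3/A4 P8 -> G3/D4 P5 similar
  -> R4 @ bar 1 tick 0 v(0, 2): G3/A4 M2 untreated
  -> R2 @ bar 2 tick 0 v(0, 1): G3/D4 P5 -> B3/B4 P8 similar
  -> R2 @ bar 3 tick 0 v(1, 2): B4/D5 m3 -> F4/C5 P5 similar
  -> R7 @ bar 3 tick 0 v(1,): B4->F4 leap 6st
  -> R1 @ bar 4 tick 0 v(1, 2): F4/C5 P5 -> G4/D5 P5 similar
  -> R1 @ bar 5 tick 0 v(1, 2): G4/D5 P5 -> A4/E5 P5 similar

(1, 0, R1, (1, 2))
(1, 0, R2, (0, 1))
(1, 0, R4, (0, 2))
(2, 0, R2, (0, 1))
(3, 0, R2, (1, 2))
(3, 0, R7, (1,))
(4, 0, R1, (1, 2))
(5, 0, R1, (1, 2))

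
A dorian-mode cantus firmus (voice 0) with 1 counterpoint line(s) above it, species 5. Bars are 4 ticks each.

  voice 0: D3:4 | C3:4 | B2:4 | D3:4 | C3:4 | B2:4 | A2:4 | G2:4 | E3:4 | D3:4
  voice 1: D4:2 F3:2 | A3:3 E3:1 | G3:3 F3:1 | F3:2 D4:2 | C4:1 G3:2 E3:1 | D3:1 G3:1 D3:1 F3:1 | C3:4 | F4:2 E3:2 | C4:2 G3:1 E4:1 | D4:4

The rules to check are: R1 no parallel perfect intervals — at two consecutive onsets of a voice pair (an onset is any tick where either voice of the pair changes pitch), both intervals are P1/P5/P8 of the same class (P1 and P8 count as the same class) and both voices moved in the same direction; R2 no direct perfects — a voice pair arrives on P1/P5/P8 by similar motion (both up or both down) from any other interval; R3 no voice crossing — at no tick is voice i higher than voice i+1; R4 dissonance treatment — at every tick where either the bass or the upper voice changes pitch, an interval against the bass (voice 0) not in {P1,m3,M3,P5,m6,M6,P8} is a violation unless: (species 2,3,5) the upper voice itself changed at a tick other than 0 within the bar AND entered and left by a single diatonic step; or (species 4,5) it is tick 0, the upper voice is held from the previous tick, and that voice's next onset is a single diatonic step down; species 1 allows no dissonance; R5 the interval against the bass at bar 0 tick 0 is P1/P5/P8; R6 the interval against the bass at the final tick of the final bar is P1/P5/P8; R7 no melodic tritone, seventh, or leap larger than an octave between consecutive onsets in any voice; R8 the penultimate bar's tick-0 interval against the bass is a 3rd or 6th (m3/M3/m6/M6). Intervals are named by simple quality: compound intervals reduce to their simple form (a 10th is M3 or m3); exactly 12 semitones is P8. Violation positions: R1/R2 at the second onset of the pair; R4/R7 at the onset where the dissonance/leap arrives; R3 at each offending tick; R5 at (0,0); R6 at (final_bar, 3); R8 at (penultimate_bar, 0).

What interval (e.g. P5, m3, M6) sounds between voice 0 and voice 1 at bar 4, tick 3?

M3

voice 0=C3 voice 1=E3 -> M3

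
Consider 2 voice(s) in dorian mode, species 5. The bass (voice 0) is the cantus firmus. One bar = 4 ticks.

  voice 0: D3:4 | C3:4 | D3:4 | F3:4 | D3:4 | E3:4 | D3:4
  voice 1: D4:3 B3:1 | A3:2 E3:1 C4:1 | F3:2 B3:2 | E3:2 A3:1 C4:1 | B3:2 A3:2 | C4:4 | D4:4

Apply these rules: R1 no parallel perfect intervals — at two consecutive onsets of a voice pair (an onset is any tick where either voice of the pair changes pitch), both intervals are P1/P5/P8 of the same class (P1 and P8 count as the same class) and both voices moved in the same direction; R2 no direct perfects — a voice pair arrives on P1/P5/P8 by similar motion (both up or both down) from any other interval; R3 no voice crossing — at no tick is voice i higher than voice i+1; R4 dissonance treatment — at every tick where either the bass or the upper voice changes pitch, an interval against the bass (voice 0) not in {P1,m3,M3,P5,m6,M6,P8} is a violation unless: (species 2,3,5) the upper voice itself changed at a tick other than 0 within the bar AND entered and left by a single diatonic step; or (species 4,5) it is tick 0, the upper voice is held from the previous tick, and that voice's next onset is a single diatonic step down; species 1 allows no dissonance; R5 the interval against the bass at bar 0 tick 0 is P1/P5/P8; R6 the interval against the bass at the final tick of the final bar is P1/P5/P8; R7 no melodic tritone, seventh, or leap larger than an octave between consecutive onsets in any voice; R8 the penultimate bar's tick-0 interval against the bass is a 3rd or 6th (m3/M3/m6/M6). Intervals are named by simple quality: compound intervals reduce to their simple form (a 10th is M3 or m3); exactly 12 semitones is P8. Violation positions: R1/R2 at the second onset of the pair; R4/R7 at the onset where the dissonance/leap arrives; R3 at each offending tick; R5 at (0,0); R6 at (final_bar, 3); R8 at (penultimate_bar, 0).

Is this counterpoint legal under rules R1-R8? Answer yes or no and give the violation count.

bar 0: v0=D3 v1=D4 (P8)
bar 1: v0=C3 v1=A3 (M6)
bar 2: v0=D3 v1=F3 (m3)
bar 3: v0=F3 v1=E3 (m2)
bar 4: v0=D3 v1=B3 (M6)
bar 5: v0=E3 v1=C4 (m6)
bar 6: v0=D3 v1=D4 (P8)
  R7 @ bar2.2: F3->B3 leap 6st
  R3 @ bar3.0: F3 above E3
  R4 @ bar3.0: F3/E3 m2 untreated
  R3 @ bar3.1: F3 above E3

No (4 violations)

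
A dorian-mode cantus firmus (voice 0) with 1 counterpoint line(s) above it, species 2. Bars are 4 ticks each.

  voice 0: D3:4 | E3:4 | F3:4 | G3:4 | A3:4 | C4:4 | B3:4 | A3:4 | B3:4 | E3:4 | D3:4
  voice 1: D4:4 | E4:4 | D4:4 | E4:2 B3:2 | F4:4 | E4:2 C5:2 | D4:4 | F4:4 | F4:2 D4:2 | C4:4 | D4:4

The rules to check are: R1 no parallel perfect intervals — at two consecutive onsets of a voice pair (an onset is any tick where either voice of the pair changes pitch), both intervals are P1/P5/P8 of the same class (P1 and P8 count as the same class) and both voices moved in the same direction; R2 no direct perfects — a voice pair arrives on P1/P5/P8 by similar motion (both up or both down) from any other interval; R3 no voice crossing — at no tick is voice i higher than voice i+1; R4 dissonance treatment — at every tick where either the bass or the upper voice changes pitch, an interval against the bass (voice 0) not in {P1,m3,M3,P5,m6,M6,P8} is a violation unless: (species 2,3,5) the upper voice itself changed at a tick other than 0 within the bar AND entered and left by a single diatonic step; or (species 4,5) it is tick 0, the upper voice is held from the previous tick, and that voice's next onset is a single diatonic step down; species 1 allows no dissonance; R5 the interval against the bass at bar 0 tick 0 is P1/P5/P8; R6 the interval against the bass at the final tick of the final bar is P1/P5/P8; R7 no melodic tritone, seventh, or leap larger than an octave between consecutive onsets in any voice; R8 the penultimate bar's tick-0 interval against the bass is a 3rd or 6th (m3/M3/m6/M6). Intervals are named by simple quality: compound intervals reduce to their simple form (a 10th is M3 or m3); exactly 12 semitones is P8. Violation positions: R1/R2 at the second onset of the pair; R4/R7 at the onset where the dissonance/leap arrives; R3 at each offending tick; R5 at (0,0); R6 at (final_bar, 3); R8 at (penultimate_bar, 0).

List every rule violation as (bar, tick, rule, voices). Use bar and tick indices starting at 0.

(1, 0, R1, (0, 1))
(4, 0, R7, (1,))
(6, 0, R7, (1,))
(8, 0, R4, (0, 1))

bar 0: v0=D3 v1=D4 downbeat P8
bar 1: v0=E3 v1=E4 downbeat P8
bar 2: v0=F3 v1=D4 downbeat M6
bar 3: v0=G3 v1=E4 downbeat M6
bar 4: v0=A3 v1=F4 downbeat m6
bar 5: v0=C4 v1=E4 downbeat M3
bar 6: v0=B3 v1=D4 downbeat m3
bar 7: v0=A3 v1=F4 downbeat m6
bar 8: v0=B3 v1=F4 downbeat TT
bar 9: v0=E3 v1=C4 downbeat m6
bar 10: v0=D3 v1=D4 downbeat P8
  -> R1 @ bar 1 tick 0 v(0, 1): D3/D4 P8 -> E3/E4 P8 similar
  -> R7 @ bar 4 tick 0 v(1,): B3->F4 leap 6st
  -> R7 @ bar 6 tick 0 v(1,): C5->D4 leap 10st
  -> R4 @ bar 8 tick 0 v(0, 1): B3/F4 TT untreated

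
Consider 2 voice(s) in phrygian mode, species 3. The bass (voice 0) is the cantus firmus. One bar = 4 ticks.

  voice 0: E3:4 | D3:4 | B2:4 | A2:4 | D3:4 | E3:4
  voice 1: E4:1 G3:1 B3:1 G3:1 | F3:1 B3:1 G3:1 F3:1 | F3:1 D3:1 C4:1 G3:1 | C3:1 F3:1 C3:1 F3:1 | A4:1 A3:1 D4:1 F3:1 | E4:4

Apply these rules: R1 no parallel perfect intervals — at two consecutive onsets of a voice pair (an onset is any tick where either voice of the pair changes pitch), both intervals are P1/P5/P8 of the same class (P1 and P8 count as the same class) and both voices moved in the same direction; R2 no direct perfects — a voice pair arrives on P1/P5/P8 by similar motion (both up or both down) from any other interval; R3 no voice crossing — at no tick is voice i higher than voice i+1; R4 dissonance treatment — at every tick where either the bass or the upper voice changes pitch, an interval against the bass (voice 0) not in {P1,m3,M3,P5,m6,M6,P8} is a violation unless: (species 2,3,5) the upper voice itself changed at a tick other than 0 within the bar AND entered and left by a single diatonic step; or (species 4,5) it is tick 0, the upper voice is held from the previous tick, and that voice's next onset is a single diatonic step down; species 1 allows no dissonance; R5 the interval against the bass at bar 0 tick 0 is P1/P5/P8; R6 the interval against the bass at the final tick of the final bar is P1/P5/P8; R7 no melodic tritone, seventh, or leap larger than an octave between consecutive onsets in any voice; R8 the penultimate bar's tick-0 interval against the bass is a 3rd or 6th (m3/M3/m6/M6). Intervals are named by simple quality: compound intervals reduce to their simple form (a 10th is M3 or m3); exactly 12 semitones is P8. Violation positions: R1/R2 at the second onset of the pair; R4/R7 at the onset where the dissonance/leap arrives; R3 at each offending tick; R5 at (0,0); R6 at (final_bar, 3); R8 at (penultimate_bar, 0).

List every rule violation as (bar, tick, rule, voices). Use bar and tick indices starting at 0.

bar 0: v0=E3 v1=E4 downbeat P8
bar 1: v0=D3 v1=F3 downbeat m3
bar 2: v0=B2 v1=F3 downbeat TT
bar 3: v0=A2 v1=C3 downbeat m3
bar 4: v0=D3 v1=A4 downbeat P5
bar 5: v0=E3 v1=E4 downbeat P8
  -> R7 @ bar 1 tick 1 v(1,): F3->B3 leap 6st
  -> R4 @ bar 1 tick 2 v(0, 1): D3/G3 P4 untreated
  -> R4 @ bar 2 tick 0 v(0, 1): B2/F3 TT untreated
  -> R4 @ bar 2 tick 2 v(0, 1): B2/C4 m2 untreated
  -> R7 @ bar 2 tick 2 v(1,): D3->C4 leap 10st
  -> R2 @ bar 4 tick 0 v(0, 1): A2/F3 m6 -> D3/A4 P5 similar
  -> R7 @ bar 4 tick 0 v(1,): F3->A4 leap 16st
  -> R8 @ bar 4 tick 0 v(0, 1): penult P5 not 3rd/6th
  -> R2 @ bar 5 tick 0 v(0, 1): D3/F3 m3 -> E3/E4 P8 similar
  -> R7 @ bar 5 tick 0 v(1,): F3->E4 leap 11st

(1, 1, R7, (1,))
(1, 2, R4, (0, 1))
(2, 0, R4, (0, 1))
(2, 2, R4, (0, 1))
(2, 2, R7, (1,))
(4, 0, R2, (0, 1))
(4, 0, R7, (1,))
(4, 0, R8, (0, 1))
(5, 0, R2, (0, 1))
(5, 0, R7, (1,))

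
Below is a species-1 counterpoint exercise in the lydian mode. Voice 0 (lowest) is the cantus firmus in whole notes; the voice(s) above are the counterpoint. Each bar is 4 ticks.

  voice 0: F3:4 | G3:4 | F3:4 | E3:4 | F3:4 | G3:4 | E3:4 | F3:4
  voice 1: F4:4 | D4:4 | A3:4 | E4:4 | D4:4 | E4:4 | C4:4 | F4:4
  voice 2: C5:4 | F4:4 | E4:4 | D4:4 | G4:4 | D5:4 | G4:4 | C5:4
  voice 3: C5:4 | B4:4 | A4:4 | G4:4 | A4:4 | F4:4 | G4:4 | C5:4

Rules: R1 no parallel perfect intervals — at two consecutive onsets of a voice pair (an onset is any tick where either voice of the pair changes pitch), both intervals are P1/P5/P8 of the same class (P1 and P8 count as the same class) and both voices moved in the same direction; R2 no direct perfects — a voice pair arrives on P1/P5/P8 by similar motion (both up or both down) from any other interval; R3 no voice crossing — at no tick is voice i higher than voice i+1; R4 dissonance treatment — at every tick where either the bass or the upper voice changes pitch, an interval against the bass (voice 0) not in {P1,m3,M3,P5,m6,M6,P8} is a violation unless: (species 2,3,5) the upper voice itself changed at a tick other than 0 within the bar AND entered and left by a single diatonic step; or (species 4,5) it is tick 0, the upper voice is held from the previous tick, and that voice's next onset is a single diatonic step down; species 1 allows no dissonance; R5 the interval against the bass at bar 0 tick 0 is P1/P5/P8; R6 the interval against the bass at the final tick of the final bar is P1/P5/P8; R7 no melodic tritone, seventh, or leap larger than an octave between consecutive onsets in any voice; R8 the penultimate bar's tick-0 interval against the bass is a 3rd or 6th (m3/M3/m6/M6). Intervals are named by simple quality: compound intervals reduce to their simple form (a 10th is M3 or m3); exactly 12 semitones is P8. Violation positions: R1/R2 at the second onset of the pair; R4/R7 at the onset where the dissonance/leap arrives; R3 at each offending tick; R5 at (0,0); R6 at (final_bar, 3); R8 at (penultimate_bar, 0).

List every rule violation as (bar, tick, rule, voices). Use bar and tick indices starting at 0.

(1, 0, R4, (0, 2))
(2, 0, R2, (1, 2))
(2, 0, R2, (1, 3))
(2, 0, R4, (0, 2))
(3, 0, R3, (1, 2))
(3, 0, R4, (0, 2))
(3, 1, R3, (1, 2))
(3, 2, R3, (1, 2))
(3, 3, R3, (1, 2))
(4, 0, R4, (0, 2))
(5, 0, R2, (0, 2))
(5, 0, R3, (2, 3))
(5, 0, R4, (0, 3))
(5, 1, R3, (2, 3))
(5, 2, R3, (2, 3))
(5, 3, R3, (2, 3))
(6, 0, R2, (1, 2))
(7, 0, R1, (1, 2))
(7, 0, R1, (1, 3))
(7, 0, R1, (2, 3))
(7, 0, R2, (0, 1))
(7, 0, R2, (0, 2))
(7, 0, R2, (0, 3))

bar 0: v0=F3 v1=F4 v2=C5 v3=C5 downbeat P5
bar 1: v0=G3 v1=D4 v2=F4 v3=B4 downbeat M3
bar 2: v0=F3 v1=A3 v2=E4 v3=A4 downbeat M3
bar 3: v0=E3 v1=E4 v2=D4 v3=G4 downbeat m3
bar 4: v0=F3 v1=D4 v2=G4 v3=A4 downbeat M3
bar 5: v0=G3 v1=E4 v2=D5 v3=F4 downbeat m7
bar 6: v0=E3 v1=C4 v2=G4 v3=G4 downbeat m3
bar 7: v0=F3 v1=F4 v2=C5 v3=C5 downbeat P5
  -> R4 @ bar 1 tick 0 v(0, 2): G3/F4 m7 untreated
  -> R2 @ bar 2 tick 0 v(1, 2): D4/F4 m3 -> A3/E4 P5 similar
  -> R2 @ bar 2 tick 0 v(1, 3): D4/B4 M6 -> A3/A4 P8 similar
  -> R4 @ bar 2 tick 0 v(0, 2): F3/E4 M7 untreated
  -> R3 @ bar 3 tick 0 v(1, 2): E4 above D4
  -> R4 @ bar 3 tick 0 v(0, 2): E3/D4 m7 untreated
  -> R3 @ bar 3 tick 1 v(1, 2): E4 above D4
  -> R3 @ bar 3 tick 2 v(1, 2): E4 above D4
  -> R3 @ bar 3 tick 3 v(1, 2): E4 above D4
  -> R4 @ bar 4 tick 0 v(0, 2): F3/G4 M2 untreated
  -> R2 @ bar 5 tick 0 v(0, 2): F3/G4 M2 -> G3/D5 P5 similar
  -> R3 @ bar 5 tick 0 v(2, 3): D5 above F4
  -> R4 @ bar 5 tick 0 v(0, 3): G3/F4 m7 untreated
  -> R3 @ bar 5 tick 1 v(2, 3): D5 above F4
  -> R3 @ bar 5 tick 2 v(2, 3): D5 above F4
  -> R3 @ bar 5 tick 3 v(2, 3): D5 above F4
  -> R2 @ bar 6 tick 0 v(1, 2): E4/D5 m7 -> C4/G4 P5 similar
  -> R1 @ bar 7 tick 0 v(1, 2): C4/G4 P5 -> F4/C5 P5 similar
  -> R1 @ bar 7 tick 0 v(1, 3): C4/G4 P5 -> F4/C5 P5 similar
  -> R1 @ bar 7 tick 0 v(2, 3): G4/G4 P1 -> C5/C5 P1 similar
  -> R2 @ bar 7 tick 0 v(0, 1): E3/C4 m6 -> F3/F4 P8 similar
  -> R2 @ bar 7 tick 0 v(0, 2): E3/G4 m3 -> F3/C5 P5 similar
  -> R2 @ bar 7 tick 0 v(0, 3): E3/G4 m3 -> F3/C5 P5 similar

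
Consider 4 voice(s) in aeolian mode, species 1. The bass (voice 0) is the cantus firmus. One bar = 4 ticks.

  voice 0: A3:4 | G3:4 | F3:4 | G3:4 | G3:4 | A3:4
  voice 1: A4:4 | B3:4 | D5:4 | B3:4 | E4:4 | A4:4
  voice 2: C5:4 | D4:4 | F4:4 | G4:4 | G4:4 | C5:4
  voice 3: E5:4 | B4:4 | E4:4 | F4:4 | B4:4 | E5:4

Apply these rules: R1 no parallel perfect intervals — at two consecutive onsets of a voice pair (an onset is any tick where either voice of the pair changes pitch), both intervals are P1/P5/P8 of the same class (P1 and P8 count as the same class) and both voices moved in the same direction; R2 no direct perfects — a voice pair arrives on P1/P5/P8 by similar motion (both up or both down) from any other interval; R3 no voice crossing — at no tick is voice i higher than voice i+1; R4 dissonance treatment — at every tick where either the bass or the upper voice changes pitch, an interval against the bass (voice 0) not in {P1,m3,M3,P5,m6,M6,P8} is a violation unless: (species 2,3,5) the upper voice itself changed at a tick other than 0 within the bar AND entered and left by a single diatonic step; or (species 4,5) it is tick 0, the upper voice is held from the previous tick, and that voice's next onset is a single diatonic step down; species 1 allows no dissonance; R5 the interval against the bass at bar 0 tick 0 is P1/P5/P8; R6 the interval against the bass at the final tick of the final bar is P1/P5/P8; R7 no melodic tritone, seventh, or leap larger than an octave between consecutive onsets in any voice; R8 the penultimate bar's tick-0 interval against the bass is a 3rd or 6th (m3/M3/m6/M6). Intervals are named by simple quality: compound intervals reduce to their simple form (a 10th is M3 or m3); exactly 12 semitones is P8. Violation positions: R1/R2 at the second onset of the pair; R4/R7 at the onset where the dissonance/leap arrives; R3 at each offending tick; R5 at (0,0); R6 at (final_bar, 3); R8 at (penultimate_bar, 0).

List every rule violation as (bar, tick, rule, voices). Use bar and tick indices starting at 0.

(0, 0, R5, (0, 2))
(1, 0, R2, (0, 2))
(1, 0, R2, (1, 3))
(1, 0, R7, (1,))
(1, 0, R7, (2,))
(2, 0, R3, (1, 2))
(2, 0, R3, (2, 3))
(2, 0, R4, (0, 3))
(2, 0, R7, (1,))
(2, 1, R3, (1, 2))
(2, 1, R3, (2, 3))
(2, 2, R3, (1, 2))
(2, 2, R3, (2, 3))
(2, 3, R3, (1, 2))
(2, 3, R3, (2, 3))
(3, 0, R1, (0, 2))
(3, 0, R3, (2, 3))
(3, 0, R4, (0, 3))
(3, 0, R7, (1,))
(3, 1, R3, (2, 3))
(3, 2, R3, (2, 3))
(3, 3, R3, (2, 3))
(4, 0, R2, (1, 3))
(4, 0, R7, (3,))
(4, 0, R8, (0, 2))
(5, 0, R1, (1, 3))
(5, 0, R2, (0, 1))
(5, 0, R2, (0, 3))
(5, 3, R6, (0, 2))

bar 0: v0=A3 v1=A4 v2=C5 v3=E5 downbeat P5
bar 1: v0=G3 v1=B3 v2=D4 v3=B4 downbeat M3
bar 2: v0=F3 v1=D5 v2=F4 v3=E4 downbeat M7
bar 3: v0=G3 v1=B3 v2=G4 v3=F4 downbeat m7
bar 4: v0=G3 v1=E4 v2=G4 v3=B4 downbeat M3
bar 5: v0=A3 v1=A4 v2=C5 v3=E5 downbeat P5
  -> R5 @ bar 0 tick 0 v(0, 2): opens on m3
  -> R2 @ bar 1 tick 0 v(0, 2): A3/C5 m3 -> G3/D4 P5 similar
  -> R2 @ bar 1 tick 0 v(1, 3): A4/E5 P5 -> B3/B4 P8 similar
  -> R7 @ bar 1 tick 0 v(1,): A4->B3 leap 10st
  -> R7 @ bar 1 tick 0 v(2,): C5->D4 leap 10st
  -> R3 @ bar 2 tick 0 v(1, 2): D5 above F4
  -> R3 @ bar 2 tick 0 v(2, 3): F4 above E4
  -> R4 @ bar 2 tick 0 v(0, 3): F3/E4 M7 untreated
  -> R7 @ bar 2 tick 0 v(1,): B3->D5 leap 15st
  -> R3 @ bar 2 tick 1 v(1, 2): D5 above F4
  -> R3 @ bar 2 tick 1 v(2, 3): F4 above E4
  -> R3 @ bar 2 tick 2 v(1, 2): D5 above F4
  -> R3 @ bar 2 tick 2 v(2, 3): F4 above E4
  -> R3 @ bar 2 tick 3 v(1, 2): D5 above F4
  -> R3 @ bar 2 tick 3 v(2, 3): F4 above E4
  -> R1 @ bar 3 tick 0 v(0, 2): F3/F4 P8 -> G3/G4 P8 similar
  -> R3 @ bar 3 tick 0 v(2, 3): G4 above F4
  -> R4 @ bar 3 tick 0 v(0, 3): G3/F4 m7 untreated
  -> R7 @ bar 3 tick 0 v(1,): D5->B3 leap 15st
  -> R3 @ bar 3 tick 1 v(2, 3): G4 above F4
  -> R3 @ bar 3 tick 2 v(2, 3): G4 above F4
  -> R3 @ bar 3 tick 3 v(2, 3): G4 above F4
  -> R2 @ bar 4 tick 0 v(1, 3): B3/F4 TT -> E4/B4 P5 similar
  -> R7 @ bar 4 tick 0 v(3,): F4->B4 leap 6st
  -> R8 @ bar 4 tick 0 v(0, 2): penult P8 not 3rd/6th
  -> R1 @ bar 5 tick 0 v(1, 3): E4/B4 P5 -> A4/E5 P5 similar
  -> R2 @ bar 5 tick 0 v(0, 1): G3/E4 M6 -> A3/A4 P8 similar
  -> R2 @ bar 5 tick 0 v(0, 3): G3/B4 M3 -> A3/E5 P5 similar
  -> R6 @ bar 5 tick 3 v(0, 2): closes on m3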